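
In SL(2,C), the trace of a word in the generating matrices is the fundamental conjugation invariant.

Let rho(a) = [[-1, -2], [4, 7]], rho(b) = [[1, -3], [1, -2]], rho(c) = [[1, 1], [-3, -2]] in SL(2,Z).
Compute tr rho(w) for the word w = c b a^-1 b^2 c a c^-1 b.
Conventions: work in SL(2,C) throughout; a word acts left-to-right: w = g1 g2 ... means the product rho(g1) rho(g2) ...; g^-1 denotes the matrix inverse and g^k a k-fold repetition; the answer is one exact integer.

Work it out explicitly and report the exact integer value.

-22473

rho(c) = [[1, 1], [-3, -2]]
... * rho(b) = [[1, -3], [1, -2]]  ->  [[2, -5], [-5, 13]]
... * rho(a^-1) = [[7, 2], [-4, -1]]  ->  [[34, 9], [-87, -23]]
... * rho(b) = [[1, -3], [1, -2]]  ->  [[43, -120], [-110, 307]]
... * rho(b) = [[1, -3], [1, -2]]  ->  [[-77, 111], [197, -284]]
... * rho(c) = [[1, 1], [-3, -2]]  ->  [[-410, -299], [1049, 765]]
... * rho(a) = [[-1, -2], [4, 7]]  ->  [[-786, -1273], [2011, 3257]]
... * rho(c^-1) = [[-2, -1], [3, 1]]  ->  [[-2247, -487], [5749, 1246]]
... * rho(b) = [[1, -3], [1, -2]]  ->  [[-2734, 7715], [6995, -19739]]
tr = -2734 + -19739 = -22473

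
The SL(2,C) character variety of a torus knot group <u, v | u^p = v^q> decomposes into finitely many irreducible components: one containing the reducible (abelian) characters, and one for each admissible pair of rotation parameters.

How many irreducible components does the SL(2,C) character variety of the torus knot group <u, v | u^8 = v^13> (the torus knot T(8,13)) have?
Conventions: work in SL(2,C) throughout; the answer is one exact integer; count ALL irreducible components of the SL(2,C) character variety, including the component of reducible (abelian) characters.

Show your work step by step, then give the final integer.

43

In the torus knot group T(8,13), u^8 = v^13 is central, so an irreducible representation sends it to +I or -I (Schur).
So on each irreducible component the traces are pinned: tr(u) = 2*cos(pi*alpha/8) with 1 <= alpha <= 7, tr(v) = 2*cos(pi*beta/13) with 1 <= beta <= 12.
Consistency of u^8 = (-1)^alpha I with v^13 = (-1)^beta I forces alpha = beta (mod 2).
count pairs: odd alpha (4 choices) x odd beta (6), plus even alpha (3) x even beta (6): 4*6 + 3*6 = 42.
components with irreducible characters: 42; plus the single component of reducible (abelian) characters: total 43.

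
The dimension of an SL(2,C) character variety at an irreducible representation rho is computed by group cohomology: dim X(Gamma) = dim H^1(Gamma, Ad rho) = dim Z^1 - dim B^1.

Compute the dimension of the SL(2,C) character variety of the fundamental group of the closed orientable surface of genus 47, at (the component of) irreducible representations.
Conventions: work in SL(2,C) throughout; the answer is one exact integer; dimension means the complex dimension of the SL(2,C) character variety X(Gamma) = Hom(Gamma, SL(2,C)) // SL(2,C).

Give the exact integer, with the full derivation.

276

The genus-47 surface group: 2g = 94 generators, one relator prod [a_i, b_i].
Before the relator condition, cocycle space has dim 3*94 = 282.
At an irreducible rho, H^2 = coker(d_2) vanishes (Poincare duality: H^2 is dual to H^0 = invariants = 0), so d_2 is surjective onto sl_2 and dim Z^1 = 282 - 3 = 279.
dim B^1 = 3 (coboundaries, injective at irreducible rho).
Hence dim X = 279 - 3 = 276.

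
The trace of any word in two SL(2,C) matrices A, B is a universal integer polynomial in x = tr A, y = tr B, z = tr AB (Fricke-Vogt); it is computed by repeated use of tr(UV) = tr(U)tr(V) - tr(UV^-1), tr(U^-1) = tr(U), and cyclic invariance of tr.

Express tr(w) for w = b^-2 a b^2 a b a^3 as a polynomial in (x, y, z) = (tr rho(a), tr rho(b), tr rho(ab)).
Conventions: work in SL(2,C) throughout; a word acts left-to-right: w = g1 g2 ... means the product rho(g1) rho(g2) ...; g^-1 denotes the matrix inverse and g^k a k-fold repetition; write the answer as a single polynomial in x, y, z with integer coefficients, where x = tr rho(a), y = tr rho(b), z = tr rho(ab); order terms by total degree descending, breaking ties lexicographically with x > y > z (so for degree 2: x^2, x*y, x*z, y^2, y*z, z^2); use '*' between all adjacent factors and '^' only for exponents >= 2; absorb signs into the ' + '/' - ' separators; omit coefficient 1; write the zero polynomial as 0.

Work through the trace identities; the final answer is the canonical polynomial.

next, trace(b a b a) = trace(b a)*trace(b a) - trace(1)   [split at a repeated b] = z^2 - 2
trace(b a b) = trace(b)*trace(a b) - trace(a)   [square of b] = y*z - x
trace(b a b a^2) = trace(a)*trace(b a b a) - trace(b a b)   [square of a] = x*z^2 - y*z - x
trace(b a b a^3) = trace(a)*trace(b a b a^2) - trace(b a b a)   [square of a] = x^2*z^2 - x*y*z - x^2 - z^2 + 2
and trace(a b a^4 b) = trace(a)*trace(b a b a^3) - trace(b a b a^2)   [square of a] = x^3*z^2 - x^2*y*z - x^3 - 2*x*z^2 + y*z + 3*x
and trace(b a^2) = trace(a)*trace(b a) - trace(b)   [square of a] = x*z - y
and trace(a b a^2) = trace(a)*trace(b a^2) - trace(b a)   [square of a] = x^2*z - x*y - z
and trace(a^2 b a^2) = trace(a)*trace(a b a^2) - trace(a b a)   [square of a] = x^3*z - x^2*y - 2*x*z + y
and trace(a b a^4) = trace(a)*trace(a^2 b a^2) - trace(a^2 b a)   [square of a] = x^4*z - x^3*y - 3*x^2*z + 2*x*y + z
trace(a b^2 a b a^3) = trace(b)*trace(a b a^4 b) - trace(a b a^4)   [square of b] = x^3*y*z^2 - x^4*z - x^2*y^2*z - 2*x*y*z^2 + 3*x^2*z + y^2*z + x*y - z
next, trace(a b a b a b) = trace(a b a b)*trace(a b) - trace(b a)   [split at a repeated a] = z^3 - 3*z
trace(b a b^2 a b a) = trace(b)*trace(a b a b a b) - trace(a b a b a)   [square of b] = y*z^3 - x*z^2 - 2*y*z + x
next, trace(a b^2 a b) = trace(b)*trace(a b a b) - trace(a b a)   [square of b] = y*z^2 - x*z - y
trace(b^2) = trace(b)*trace(b) - trace(1)   [square of b] = y^2 - 2
trace(a b^2 a) = trace(a)*trace(b^2 a) - trace(b^2)   [square of a] = x*y*z - x^2 - y^2 + 2
trace(b a b^2 a b) = trace(b)*trace(a b^2 a b) - trace(a b^2 a)   [square of b] = y^2*z^2 - 2*x*y*z + x^2 - 2
trace(b a b^2 a b a^2) = trace(a)*trace(b a b^2 a b a) - trace(b a b^2 a b)   [square of a] = x*y*z^3 - x^2*z^2 - y^2*z^2 + 2
next, trace(a b^2 a b a^3 b) = trace(a)*trace(b a b^2 a b a^2) - trace(b a b^2 a b a)   [square of a] = x^2*y*z^3 - x^3*z^2 - x*y^2*z^2 - y*z^3 + x*z^2 + 2*y*z + x
next, trace(b^-1 a b^2 a b a^3) = trace(a b^2 a b a^3)*trace(b) - trace(a b^2 a b a^3 b)   [inverse elimination on b] = x^3*y^2*z^2 - x^4*y*z - x^2*y^3*z - x^2*y*z^3 + x^3*z^2 - x*y^2*z^2 + 3*x^2*y*z + y^3*z + y*z^3 + x*y^2 - x*z^2 - 3*y*z - x
next, trace(b^-2 a b^2 a b a^3) = trace(b^-1 a b^2 a b a^3)*trace(b) - trace(b^-1 a b^2 a b a^3 b)   [inverse elimination on b] = x^3*y^3*z^2 - x^4*y^2*z - x^2*y^4*z - x^2*y^2*z^3 - x*y^3*z^2 + x^4*z + 4*x^2*y^2*z + y^4*z + y^2*z^3 + x*y^3 + x*y*z^2 - 3*x^2*z - 4*y^2*z - 2*x*y + z

x^3*y^3*z^2 - x^4*y^2*z - x^2*y^4*z - x^2*y^2*z^3 - x*y^3*z^2 + x^4*z + 4*x^2*y^2*z + y^4*z + y^2*z^3 + x*y^3 + x*y*z^2 - 3*x^2*z - 4*y^2*z - 2*x*y + z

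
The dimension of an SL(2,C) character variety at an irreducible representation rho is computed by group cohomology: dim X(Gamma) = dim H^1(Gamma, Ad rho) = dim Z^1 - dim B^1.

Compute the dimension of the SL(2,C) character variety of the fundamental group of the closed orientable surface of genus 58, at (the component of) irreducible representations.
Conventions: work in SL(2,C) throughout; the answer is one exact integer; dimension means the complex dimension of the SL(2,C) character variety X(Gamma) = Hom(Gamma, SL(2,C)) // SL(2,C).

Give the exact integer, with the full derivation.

342

pi_1 of the closed genus-58 surface has 116 generators bound by the single product-of-commutators relator.
Unconstrained cocycle data is one sl_2 vector per generator (348 dimensions), cut by the relator condition d_2(z) = 0.
d_2 is surjective at irreducible rho (its cokernel H^2 is dual to H^0 = 0), so dim Z^1 = 348 - 3 = 345.
dim B^1 = 3 (coboundaries, injective at irreducible rho).
Hence dim X = 345 - 3 = 342.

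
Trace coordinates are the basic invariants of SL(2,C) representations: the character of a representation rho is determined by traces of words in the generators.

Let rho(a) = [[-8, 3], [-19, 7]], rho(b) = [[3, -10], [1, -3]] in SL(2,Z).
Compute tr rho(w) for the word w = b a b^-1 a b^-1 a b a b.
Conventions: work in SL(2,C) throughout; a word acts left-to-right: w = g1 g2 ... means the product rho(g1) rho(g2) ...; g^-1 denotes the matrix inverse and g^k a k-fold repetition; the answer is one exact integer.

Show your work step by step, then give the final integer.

3241496

rho(b) = [[3, -10], [1, -3]]
... * rho(a) = [[-8, 3], [-19, 7]]  ->  [[166, -61], [49, -18]]
... * rho(b^-1) = [[-3, 10], [-1, 3]]  ->  [[-437, 1477], [-129, 436]]
... * rho(a) = [[-8, 3], [-19, 7]]  ->  [[-24567, 9028], [-7252, 2665]]
... * rho(b^-1) = [[-3, 10], [-1, 3]]  ->  [[64673, -218586], [19091, -64525]]
... * rho(a) = [[-8, 3], [-19, 7]]  ->  [[3635750, -1336083], [1073247, -394402]]
... * rho(b) = [[3, -10], [1, -3]]  ->  [[9571167, -32349251], [2825339, -9549264]]
... * rho(a) = [[-8, 3], [-19, 7]]  ->  [[538066433, -197731256], [158833304, -58368831]]
... * rho(b) = [[3, -10], [1, -3]]  ->  [[1416468043, -4787470562], [418131081, -1413226547]]
tr = 1416468043 + -1413226547 = 3241496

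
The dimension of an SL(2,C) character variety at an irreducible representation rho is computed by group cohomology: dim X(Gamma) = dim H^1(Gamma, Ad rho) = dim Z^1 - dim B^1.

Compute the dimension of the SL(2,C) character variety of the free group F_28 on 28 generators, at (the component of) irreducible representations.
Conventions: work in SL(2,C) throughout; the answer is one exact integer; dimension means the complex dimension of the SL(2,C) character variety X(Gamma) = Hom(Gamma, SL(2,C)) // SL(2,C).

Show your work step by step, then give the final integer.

The free group F_28: 28 generators, no relators.
Z^1(Gamma, Ad rho) = (sl_2)^28: a cocycle is a free choice of one sl_2 vector per generator, so dim Z^1 = 3*28 = 84.
Irreducibility makes the coboundary map sl_2 -> Z^1 injective (trivial centralizer), so dim B^1 = 3.
dim H^1 = 84 - 3 = 81, which is dim X.

81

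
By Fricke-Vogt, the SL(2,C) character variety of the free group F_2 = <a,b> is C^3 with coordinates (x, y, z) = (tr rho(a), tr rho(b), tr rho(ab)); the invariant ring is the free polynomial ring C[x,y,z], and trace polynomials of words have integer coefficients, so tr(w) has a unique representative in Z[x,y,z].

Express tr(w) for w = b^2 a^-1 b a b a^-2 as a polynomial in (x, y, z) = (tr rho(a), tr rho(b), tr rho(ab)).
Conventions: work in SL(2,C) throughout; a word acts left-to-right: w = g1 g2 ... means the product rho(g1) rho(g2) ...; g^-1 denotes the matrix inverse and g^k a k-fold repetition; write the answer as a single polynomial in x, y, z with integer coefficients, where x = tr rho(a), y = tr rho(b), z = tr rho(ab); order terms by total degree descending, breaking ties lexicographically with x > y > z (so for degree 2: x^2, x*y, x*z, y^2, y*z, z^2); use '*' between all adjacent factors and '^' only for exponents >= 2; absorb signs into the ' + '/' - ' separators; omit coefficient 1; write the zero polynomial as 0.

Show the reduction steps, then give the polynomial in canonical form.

x^3*y^3*z - x^4*y^2 - 2*x^2*y^2*z^2 - x*y^3*z + x*y*z^3 + x^4 + 3*x^2*y^2 + x^2*z^2 + y^2*z^2 - x*y*z - 4*x^2 - y^2 - z^2 + 2

so trace(b a b) = trace(b) trace(a b) - trace(a)  (reduce the b square) = y*z - x
reduce: trace(b a b^2) = trace(b) trace(b a b) - trace(b a)  (reduce the b square) = y^2*z - x*y - z
trace(b a b^3) = trace(b) trace(b a b^2) - trace(b a b)  (reduce the b square) = y^3*z - x*y^2 - 2*y*z + x
trace(a b a b) = trace(b a) trace(b a) - trace(1)  (split on b) = z^2 - 2
trace(a b a) = trace(a) trace(b a) - trace(b)  (reduce the a square) = x*z - y
so trace(a b a b^2) = trace(b) trace(a b a b) - trace(a b a)  (reduce the b square) = y*z^2 - x*z - y
trace(b a b^3 a) = trace(b) trace(a b a b^2) - trace(a b a b)  (reduce the b square) = y^2*z^2 - x*y*z - y^2 - z^2 + 2
reduce: trace(b^2 a^-1 b a b) = trace(b a b^3) trace(a) - trace(b a b^3 a)  (eliminate a^-1) = x*y^3*z - x^2*y^2 - y^2*z^2 - x*y*z + x^2 + y^2 + z^2 - 2
reduce: trace(a b a b a b) = trace(b a b a) trace(b a) - trace(a b)  (split on b) = z^3 - 3*z
trace(a b a b a) = trace(a) trace(b a b a) - trace(b a b)  (reduce the a square) = x*z^2 - y*z - x
reduce: trace(b a b a b^2 a) = trace(b) trace(a b a b a b) - trace(a b a b a)  (reduce the b square) = y*z^3 - x*z^2 - 2*y*z + x
trace(b^2 a^-1 b a b a) = trace(b a b a b^2) trace(a) - trace(b a b a b^2 a)  (eliminate a^-1) = x*y^2*z^2 - x^2*y*z - y*z^3 - x*y^2 + 2*y*z + x
trace(b^2 a^-1 b a b a^-1) = trace(b^2 a^-1 b a b) trace(a) - trace(b^2 a^-1 b a b a)  (eliminate a^-1) = x^2*y^3*z - x^3*y^2 - 2*x*y^2*z^2 + y*z^3 + x^3 + 2*x*y^2 + x*z^2 - 2*y*z - 3*x
reduce: trace(b^2 a^-1 b a b a^-2) = trace(b^2 a^-1 b a b a^-1) trace(a) - trace(b^2 a^-1 b a b)  (eliminate a^-1) = x^3*y^3*z - x^4*y^2 - 2*x^2*y^2*z^2 - x*y^3*z + x*y*z^3 + x^4 + 3*x^2*y^2 + x^2*z^2 + y^2*z^2 - x*y*z - 4*x^2 - y^2 - z^2 + 2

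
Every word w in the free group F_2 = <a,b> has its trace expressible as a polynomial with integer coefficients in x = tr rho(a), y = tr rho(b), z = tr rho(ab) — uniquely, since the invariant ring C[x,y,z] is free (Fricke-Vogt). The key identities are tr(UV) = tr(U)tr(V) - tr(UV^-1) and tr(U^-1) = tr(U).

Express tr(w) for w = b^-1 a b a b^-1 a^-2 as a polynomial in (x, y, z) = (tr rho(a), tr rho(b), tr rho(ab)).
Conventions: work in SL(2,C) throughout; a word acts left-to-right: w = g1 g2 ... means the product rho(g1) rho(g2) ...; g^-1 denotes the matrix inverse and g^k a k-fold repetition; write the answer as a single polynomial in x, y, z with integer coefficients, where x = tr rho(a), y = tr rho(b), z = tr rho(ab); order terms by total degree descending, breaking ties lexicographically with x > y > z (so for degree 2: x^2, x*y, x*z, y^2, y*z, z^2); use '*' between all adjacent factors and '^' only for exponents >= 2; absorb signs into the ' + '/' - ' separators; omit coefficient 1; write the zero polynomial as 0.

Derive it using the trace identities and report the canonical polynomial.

trace(b a b) = trace(b) * trace(a b) - trace(a)  (reduce the b square) = y*z - x
trace(a b a b) = trace(b a) * trace(b a) - trace(1)  (split on b) = z^2 - 2
trace(a b a) = trace(a) * trace(b a) - trace(b)  (reduce the a square) = x*z - y
trace(b a b a b) = trace(b) * trace(a b a b) - trace(a b a)  (reduce the b square) = y*z^2 - x*z - y
trace(b a b a b a) = trace(a b) * trace(a b a b) - trace(a^-1 b^-1)  (split on a) = z^3 - 3*z
trace(a b a b a^-1 b) = trace(b a b a b) * trace(a) - trace(b a b a b a)  (eliminate a^-1) = x*y*z^2 - x^2*z - z^3 - x*y + 3*z
trace(a^-1 b^-1 a b a b) = trace(a b a b a^-1) * trace(b) - trace(a b a b a^-1 b)  (eliminate b^-1) = -x*y*z^2 + x^2*z + y^2*z + z^3 - 3*z
trace(a^-1 b^-1 a b a b^-1) = trace(a^-1 b^-1 a b a) * trace(b) - trace(a^-1 b^-1 a b a b)  (eliminate b^-1) = x*y*z^2 - x^2*z - y^2*z - z^3 + x*y + 3*z
trace(a b a b^-1) = trace(a b a) * trace(b) - trace(a b a b)  (eliminate b^-1) = x*y*z - y^2 - z^2 + 2
trace(b^-1 a b a b^-1) = trace(a b a b^-1) * trace(b) - trace(a b a)  (eliminate b^-1) = x*y^2*z - y^3 - y*z^2 - x*z + 3*y
trace(b^-1 a b a b^-1 a^-2) = trace(a^-1 b^-1 a b a b^-1) * trace(a) - trace(a^-1 b^-1 a b a b^-1 a)  (eliminate a^-1) = x^2*y*z^2 - x^3*z - 2*x*y^2*z - x*z^3 + x^2*y + y^3 + y*z^2 + 4*x*z - 3*y

x^2*y*z^2 - x^3*z - 2*x*y^2*z - x*z^3 + x^2*y + y^3 + y*z^2 + 4*x*z - 3*y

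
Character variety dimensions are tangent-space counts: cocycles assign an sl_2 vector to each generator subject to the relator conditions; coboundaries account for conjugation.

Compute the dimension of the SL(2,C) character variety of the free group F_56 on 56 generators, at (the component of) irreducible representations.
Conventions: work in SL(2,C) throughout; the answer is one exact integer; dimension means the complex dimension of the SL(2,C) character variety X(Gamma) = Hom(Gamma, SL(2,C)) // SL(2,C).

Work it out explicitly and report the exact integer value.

Gamma = F_56 has 56 generators and no relators.
A cocycle picks one sl_2 vector per generator freely, giving dim Z^1 = 3*56 = 168.
At an irreducible rho the centralizer of the image in sl_2 is 0, so the coboundary map sl_2 -> Z^1 is injective: dim B^1 = 3.
dim H^1 = 168 - 3 = 165, which is dim X.

165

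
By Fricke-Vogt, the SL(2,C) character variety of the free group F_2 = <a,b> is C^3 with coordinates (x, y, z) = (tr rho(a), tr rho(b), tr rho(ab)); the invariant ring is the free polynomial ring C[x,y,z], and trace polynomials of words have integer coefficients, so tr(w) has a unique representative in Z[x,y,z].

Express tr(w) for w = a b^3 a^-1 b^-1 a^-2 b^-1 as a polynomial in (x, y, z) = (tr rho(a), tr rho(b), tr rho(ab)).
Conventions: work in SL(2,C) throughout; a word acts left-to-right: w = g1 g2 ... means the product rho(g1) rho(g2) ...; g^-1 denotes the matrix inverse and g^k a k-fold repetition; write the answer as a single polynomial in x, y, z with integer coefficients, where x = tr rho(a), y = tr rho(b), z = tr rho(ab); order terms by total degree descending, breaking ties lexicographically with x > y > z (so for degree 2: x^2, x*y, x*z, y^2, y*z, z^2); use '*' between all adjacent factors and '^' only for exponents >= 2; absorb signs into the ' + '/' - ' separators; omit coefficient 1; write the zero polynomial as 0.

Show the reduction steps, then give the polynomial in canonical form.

-x^2*y^3*z^2 + x^3*y^2*z + 2*x*y^4*z + x*y^2*z^3 - x^2*y^3 + x^2*y*z^2 - y^5 - y^3*z^2 - x^3*z - 6*x*y^2*z - x*z^3 + 2*x^2*y + 5*y^3 + y*z^2 + 3*x*z - 5*y

trace(b^2) = trace(b) * trace(b) - trace(1)   [square of b] = y^2 - 2
trace(b^2 a) = trace(b) * trace(a b) - trace(a)   [square of b] = y*z - x
trace(b^2 a^-1) = trace(b^2) * trace(a) - trace(b^2 a)   [inverse elimination on a] = x*y^2 - y*z - x
trace(b a b^2) = trace(b) * trace(b a b) - trace(b a)   [square of b] = y^2*z - x*y - z
trace(a b a b) = trace(b a) * trace(b a) - trace(1)   [split at a repeated b] = z^2 - 2
trace(a b a) = trace(a) * trace(b a) - trace(b)   [square of a] = x*z - y
trace(b a b^2 a) = trace(b) * trace(a b a b) - trace(a b a)   [square of b] = y*z^2 - x*z - y
trace(b a b^2 a^-1) = trace(b a b^2) * trace(a) - trace(b a b^2 a)   [inverse elimination on a] = x*y^2*z - x^2*y - y*z^2 + y
trace(a b^2 a^-2 b) = trace(b a b^2 a^-1) * trace(a) - trace(b a b^2)   [inverse elimination on a] = x^2*y^2*z - x^3*y - x*y*z^2 - y^2*z + 2*x*y + z
trace(a^-2 b^-1 a b^2) = trace(a b^2 a^-2) * trace(b) - trace(a b^2 a^-2 b)   [inverse elimination on b] = -x^2*y^2*z + x^3*y + x*y^3 + x*y*z^2 - 3*x*y - z
trace(b^3) = trace(b) * trace(b^2) - trace(b)   [square of b] = y^3 - 3*y
trace(b a b^3) = trace(b) * trace(a b^3) - trace(a b^2)   [square of b] = y^3*z - x*y^2 - 2*y*z + x
trace(b a b^3 a) = trace(b) * trace(a b a b^2) - trace(a b a b)   [square of b] = y^2*z^2 - x*y*z - y^2 - z^2 + 2
trace(a b^3 a^-1 b) = trace(b a b^3) * trace(a) - trace(b a b^3 a)   [inverse elimination on a] = x*y^3*z - x^2*y^2 - y^2*z^2 - x*y*z + x^2 + y^2 + z^2 - 2
trace(a^-1 b^-1 a b^3) = trace(a b^3 a^-1) * trace(b) - trace(a b^3 a^-1 b)   [inverse elimination on b] = -x*y^3*z + x^2*y^2 + y^4 + y^2*z^2 + x*y*z - x^2 - 4*y^2 - z^2 + 2
trace(b^3 a b a^-1) = trace(b^3 a b) * trace(a) - trace(b^3 a b a)   [inverse elimination on a] = x*y^3*z - x^2*y^2 - y^2*z^2 - x*y*z + x^2 + y^2 + z^2 - 2
trace(a^2) = trace(a) * trace(a) - trace(1)   [square of a] = x^2 - 2
trace(a b^2 a) = trace(b) * trace(a^2 b) - trace(a^2)   [square of b] = x*y*z - x^2 - y^2 + 2
trace(b a b^2 a b) = trace(b) * trace(a b^2 a b) - trace(a b^2 a)   [square of b] = y^2*z^2 - 2*x*y*z + x^2 - 2
trace(b a b^3 a b) = trace(b) * trace(b a b^2 a b) - trace(b a b^2 a)   [square of b] = y^3*z^2 - 2*x*y^2*z + x^2*y - y*z^2 + x*z - y
trace(a b a b a b) = trace(a b) * trace(a b a b) - trace(a^-1 b^-1)   [split at a repeated a] = z^3 - 3*z
trace(a b a b a) = trace(a) * trace(b a b a) - trace(b a b)   [square of a] = x*z^2 - y*z - x
trace(b a b a b a b) = trace(b) * trace(a b a b a b) - trace(a b a b a)   [square of b] = y*z^3 - x*z^2 - 2*y*z + x
trace(b a b^3 a b a) = trace(b) * trace(b a b a b a b) - trace(b a b a b a)   [square of b] = y^2*z^3 - x*y*z^2 - 2*y^2*z - z^3 + x*y + 3*z
trace(b a b^3 a b a^-1) = trace(b a b^3 a b) * trace(a) - trace(b a b^3 a b a)   [inverse elimination on a] = x*y^3*z^2 - 2*x^2*y^2*z - y^2*z^3 + x^3*y + x^2*z + 2*y^2*z + z^3 - 2*x*y - 3*z
trace(a b^3 a b a^-2 b) = trace(b a b^3 a b a^-1) * trace(a) - trace(b a b^3 a b)   [inverse elimination on a] = x^2*y^3*z^2 - 2*x^3*y^2*z - x*y^2*z^3 + x^4*y - y^3*z^2 + x^3*z + 4*x*y^2*z + x*z^3 - 3*x^2*y + y*z^2 - 4*x*z + y
trace(a^-2 b^-1 a b^3 a b) = trace(a b^3 a b a^-2) * trace(b) - trace(a b^3 a b a^-2 b)   [inverse elimination on b] = -x^2*y^3*z^2 + 2*x^3*y^2*z + x*y^4*z + x*y^2*z^3 - x^4*y - x^2*y^3 - x^3*z - 5*x*y^2*z - x*z^3 + 4*x^2*y + y^3 + 4*x*z - 3*y
trace(b^-1 a^-2 b^-1 a b^3 a) = trace(a^-2 b^-1 a b^3 a) * trace(b) - trace(a^-2 b^-1 a b^3 a b)   [inverse elimination on b] = x^2*y^3*z^2 - 2*x^3*y^2*z - 2*x*y^4*z - x*y^2*z^3 + x^4*y + 2*x^2*y^3 + y^5 + y^3*z^2 + x^3*z + 6*x*y^2*z + x*z^3 - 5*x^2*y - 5*y^3 - y*z^2 - 4*x*z + 5*y
trace(a b^3 a^-1 b^-1 a^-2 b^-1) = trace(b^-1 a^-2 b^-1 a b^3) * trace(a) - trace(b^-1 a^-2 b^-1 a b^3 a)   [inverse elimination on a] = -x^2*y^3*z^2 + x^3*y^2*z + 2*x*y^4*z + x*y^2*z^3 - x^2*y^3 + x^2*y*z^2 - y^5 - y^3*z^2 - x^3*z - 6*x*y^2*z - x*z^3 + 2*x^2*y + 5*y^3 + y*z^2 + 3*x*z - 5*y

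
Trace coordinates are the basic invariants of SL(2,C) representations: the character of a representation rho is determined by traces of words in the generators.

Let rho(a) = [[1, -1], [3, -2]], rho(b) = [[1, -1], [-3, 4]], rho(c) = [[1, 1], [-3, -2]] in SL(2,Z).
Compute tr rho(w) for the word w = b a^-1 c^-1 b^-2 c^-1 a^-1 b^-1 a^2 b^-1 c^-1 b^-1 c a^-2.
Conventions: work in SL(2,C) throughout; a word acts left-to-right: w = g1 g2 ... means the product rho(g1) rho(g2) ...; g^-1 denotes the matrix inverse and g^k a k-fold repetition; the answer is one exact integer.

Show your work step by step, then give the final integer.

rho(b) = [[1, -1], [-3, 4]]
... * rho(a^-1) = [[-2, 1], [-3, 1]]  ->  [[1, 0], [-6, 1]]
... * rho(c^-1) = [[-2, -1], [3, 1]]  ->  [[-2, -1], [15, 7]]
... * rho(b^-1) = [[4, 1], [3, 1]]  ->  [[-11, -3], [81, 22]]
... * rho(b^-1) = [[4, 1], [3, 1]]  ->  [[-53, -14], [390, 103]]
... * rho(c^-1) = [[-2, -1], [3, 1]]  ->  [[64, 39], [-471, -287]]
... * rho(a^-1) = [[-2, 1], [-3, 1]]  ->  [[-245, 103], [1803, -758]]
... * rho(b^-1) = [[4, 1], [3, 1]]  ->  [[-671, -142], [4938, 1045]]
... * rho(a) = [[1, -1], [3, -2]]  ->  [[-1097, 955], [8073, -7028]]
... * rho(a) = [[1, -1], [3, -2]]  ->  [[1768, -813], [-13011, 5983]]
... * rho(b^-1) = [[4, 1], [3, 1]]  ->  [[4633, 955], [-34095, -7028]]
... * rho(c^-1) = [[-2, -1], [3, 1]]  ->  [[-6401, -3678], [47106, 27067]]
... * rho(b^-1) = [[4, 1], [3, 1]]  ->  [[-36638, -10079], [269625, 74173]]
... * rho(c) = [[1, 1], [-3, -2]]  ->  [[-6401, -16480], [47106, 121279]]
... * rho(a^-1) = [[-2, 1], [-3, 1]]  ->  [[62242, -22881], [-458049, 168385]]
... * rho(a^-1) = [[-2, 1], [-3, 1]]  ->  [[-55841, 39361], [410943, -289664]]
tr = -55841 + -289664 = -345505

-345505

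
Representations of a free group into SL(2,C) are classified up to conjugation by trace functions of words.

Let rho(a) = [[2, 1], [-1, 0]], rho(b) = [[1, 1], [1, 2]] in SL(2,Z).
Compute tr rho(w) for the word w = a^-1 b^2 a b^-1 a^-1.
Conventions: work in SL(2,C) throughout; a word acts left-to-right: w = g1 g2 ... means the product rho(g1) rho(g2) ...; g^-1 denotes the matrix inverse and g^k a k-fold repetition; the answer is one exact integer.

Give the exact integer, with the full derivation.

10

rho(a^-1) = [[0, -1], [1, 2]]
... * rho(b) = [[1, 1], [1, 2]]  ->  [[-1, -2], [3, 5]]
... * rho(b) = [[1, 1], [1, 2]]  ->  [[-3, -5], [8, 13]]
... * rho(a) = [[2, 1], [-1, 0]]  ->  [[-1, -3], [3, 8]]
... * rho(b^-1) = [[2, -1], [-1, 1]]  ->  [[1, -2], [-2, 5]]
... * rho(a^-1) = [[0, -1], [1, 2]]  ->  [[-2, -5], [5, 12]]
tr = -2 + 12 = 10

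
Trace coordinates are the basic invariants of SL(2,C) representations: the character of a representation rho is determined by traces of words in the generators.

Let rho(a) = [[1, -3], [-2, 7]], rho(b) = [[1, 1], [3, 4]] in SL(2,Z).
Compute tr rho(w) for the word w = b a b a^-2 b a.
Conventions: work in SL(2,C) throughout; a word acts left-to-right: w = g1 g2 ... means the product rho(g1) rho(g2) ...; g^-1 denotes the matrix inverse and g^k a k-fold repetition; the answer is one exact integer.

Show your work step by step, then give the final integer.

rho(b) = [[1, 1], [3, 4]]
... * rho(a) = [[1, -3], [-2, 7]]  ->  [[-1, 4], [-5, 19]]
... * rho(b) = [[1, 1], [3, 4]]  ->  [[11, 15], [52, 71]]
... * rho(a^-1) = [[7, 3], [2, 1]]  ->  [[107, 48], [506, 227]]
... * rho(a^-1) = [[7, 3], [2, 1]]  ->  [[845, 369], [3996, 1745]]
... * rho(b) = [[1, 1], [3, 4]]  ->  [[1952, 2321], [9231, 10976]]
... * rho(a) = [[1, -3], [-2, 7]]  ->  [[-2690, 10391], [-12721, 49139]]
tr = -2690 + 49139 = 46449

46449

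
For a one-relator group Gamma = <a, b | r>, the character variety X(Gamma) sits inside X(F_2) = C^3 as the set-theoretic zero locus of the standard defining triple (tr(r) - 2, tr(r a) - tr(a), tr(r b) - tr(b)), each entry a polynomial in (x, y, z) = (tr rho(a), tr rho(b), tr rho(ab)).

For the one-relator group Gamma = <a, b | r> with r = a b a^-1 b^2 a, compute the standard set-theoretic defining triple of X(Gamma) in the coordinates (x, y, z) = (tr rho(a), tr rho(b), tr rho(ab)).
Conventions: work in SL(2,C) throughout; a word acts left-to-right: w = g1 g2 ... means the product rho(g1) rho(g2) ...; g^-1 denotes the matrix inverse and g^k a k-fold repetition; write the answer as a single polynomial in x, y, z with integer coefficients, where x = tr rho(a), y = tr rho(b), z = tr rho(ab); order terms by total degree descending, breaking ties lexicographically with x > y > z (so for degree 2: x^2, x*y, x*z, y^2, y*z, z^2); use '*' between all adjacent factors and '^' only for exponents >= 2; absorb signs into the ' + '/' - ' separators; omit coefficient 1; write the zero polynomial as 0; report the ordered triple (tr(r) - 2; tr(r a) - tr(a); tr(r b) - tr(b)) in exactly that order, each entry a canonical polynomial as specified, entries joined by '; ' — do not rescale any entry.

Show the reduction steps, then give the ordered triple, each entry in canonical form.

trace(a^2 b) = trace(a)*trace(b a) - trace(b)   [square of a] = x*z - y
so trace(a^2) = trace(a)*trace(a) - trace(1)   [square of a] = x^2 - 2
so trace(b a^2 b) = trace(b)*trace(a^2 b) - trace(a^2)   [square of b] = x*y*z - x^2 - y^2 + 2
trace(b^2 a^2 b) = trace(b)*trace(b a^2 b) - trace(b a^2)   [square of b] = x*y^2*z - x^2*y - y^3 - x*z + 3*y
so trace(b a b a) = trace(a b)*trace(a b) - trace(1)   [split at a repeated a] = z^2 - 2
reduce: trace(b a b) = trace(b)*trace(a b) - trace(a)   [square of b] = y*z - x
trace(a^2 b a b) = trace(a)*trace(b a b a) - trace(b a b)   [square of a] = x*z^2 - y*z - x
trace(a^2 b a) = trace(a)*trace(a b a) - trace(a b)   [square of a] = x^2*z - x*y - z
trace(b^2 a^2 b a) = trace(b)*trace(a^2 b a b) - trace(a^2 b a)   [square of b] = x*y*z^2 - x^2*z - y^2*z + z
trace(a b a^-1 b^2 a) = trace(b^2 a^2 b)*trace(a) - trace(b^2 a^2 b a)   [inverse elimination on a] = x^2*y^2*z - x^3*y - x*y^3 - x*y*z^2 + y^2*z + 3*x*y - z
trace(b^3 a) = trace(b)*trace(a b^2) - trace(a b)   [square of b] = y^2*z - x*y - z
trace(b^2 a^3 b) = trace(a)*trace(b^3 a^2) - trace(b^3 a)   [square of a] = x^2*y^2*z - x^3*y - x*y^3 - x^2*z - y^2*z + 4*x*y + z
reduce: trace(a^3 b a b) = trace(a)*trace(a b a b a) - trace(a b a b)   [square of a] = x^2*z^2 - x*y*z - x^2 - z^2 + 2
so trace(a^3 b a) = trace(a)*trace(a b a^2) - trace(a b a)   [square of a] = x^3*z - x^2*y - 2*x*z + y
reduce: trace(b^2 a^3 b a) = trace(b)*trace(a^3 b a b) - trace(a^3 b a)   [square of b] = x^2*y*z^2 - x^3*z - x*y^2*z - y*z^2 + 2*x*z + y
trace(a b a^-1 b^2 a^2) = trace(b^2 a^3 b)*trace(a) - trace(b^2 a^3 b a)   [inverse elimination on a] = x^3*y^2*z - x^4*y - x^2*y^3 - x^2*y*z^2 + 4*x^2*y + y*z^2 - x*z - y
reduce: trace(b a b a b) = trace(b)*trace(a b a b) - trace(a b a)  (reduce the b square) = y*z^2 - x*z - y
trace(b^2 a b a b) = trace(b)*trace(b a b a b) - trace(b a b a)  (reduce the b square) = y^2*z^2 - x*y*z - y^2 - z^2 + 2
reduce: trace(a b a b a b) = trace(b a)*trace(b a b a) - trace(b^-1 a^-1)  (split on b) = z^3 - 3*z
trace(b^2 a b a b a) = trace(b)*trace(a b a b a b) - trace(a b a b a)  (reduce the b square) = y*z^3 - x*z^2 - 2*y*z + x
so trace(a b a^-1 b^2 a b) = trace(b^2 a b a b)*trace(a) - trace(b^2 a b a b a)  (eliminate a^-1) = x*y^2*z^2 - x^2*y*z - y*z^3 - x*y^2 + 2*y*z + x
assemble the triple (trace(r) - 2; trace(r a) - x; trace(r b) - y)

x^2*y^2*z - x^3*y - x*y^3 - x*y*z^2 + y^2*z + 3*x*y - z - 2; x^3*y^2*z - x^4*y - x^2*y^3 - x^2*y*z^2 + 4*x^2*y + y*z^2 - x*z - x - y; x*y^2*z^2 - x^2*y*z - y*z^3 - x*y^2 + 2*y*z + x - y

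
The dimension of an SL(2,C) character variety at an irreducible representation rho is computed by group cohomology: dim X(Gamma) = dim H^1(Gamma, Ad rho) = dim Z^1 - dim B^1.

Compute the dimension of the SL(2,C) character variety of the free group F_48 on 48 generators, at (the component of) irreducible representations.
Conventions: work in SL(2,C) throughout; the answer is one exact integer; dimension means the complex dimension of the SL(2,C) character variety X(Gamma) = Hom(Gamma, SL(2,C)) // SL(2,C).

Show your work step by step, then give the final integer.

The free group F_48: 48 generators, no relators.
So Z^1 = (sl_2)^48 in full: dim Z^1 = 144.
dim B^1 = 3: the coboundary map is injective because an irreducible image has centralizer 0 in sl_2.
Therefore dim X = 144 - 3 = 141.

141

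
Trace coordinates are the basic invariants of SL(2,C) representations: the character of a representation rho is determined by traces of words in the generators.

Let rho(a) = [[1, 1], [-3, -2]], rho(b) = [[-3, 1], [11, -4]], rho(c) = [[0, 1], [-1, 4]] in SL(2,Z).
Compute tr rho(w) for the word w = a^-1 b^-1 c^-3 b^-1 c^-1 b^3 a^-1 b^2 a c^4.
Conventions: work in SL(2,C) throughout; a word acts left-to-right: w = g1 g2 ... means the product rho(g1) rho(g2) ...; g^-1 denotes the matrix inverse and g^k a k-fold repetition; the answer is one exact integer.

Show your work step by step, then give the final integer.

rho(a^-1) = [[-2, -1], [3, 1]]
... * rho(b^-1) = [[-4, -1], [-11, -3]]  ->  [[19, 5], [-23, -6]]
... * rho(c^-1) = [[4, -1], [1, 0]]  ->  [[81, -19], [-98, 23]]
... * rho(c^-1) = [[4, -1], [1, 0]]  ->  [[305, -81], [-369, 98]]
... * rho(c^-1) = [[4, -1], [1, 0]]  ->  [[1139, -305], [-1378, 369]]
... * rho(b^-1) = [[-4, -1], [-11, -3]]  ->  [[-1201, -224], [1453, 271]]
... * rho(c^-1) = [[4, -1], [1, 0]]  ->  [[-5028, 1201], [6083, -1453]]
... * rho(b) = [[-3, 1], [11, -4]]  ->  [[28295, -9832], [-34232, 11895]]
... * rho(b) = [[-3, 1], [11, -4]]  ->  [[-193037, 67623], [233541, -81812]]
... * rho(b) = [[-3, 1], [11, -4]]  ->  [[1322964, -463529], [-1600555, 560789]]
... * rho(a^-1) = [[-2, -1], [3, 1]]  ->  [[-4036515, -1786493], [4883477, 2161344]]
... * rho(b) = [[-3, 1], [11, -4]]  ->  [[-7541878, 3109457], [9124353, -3761899]]
... * rho(b) = [[-3, 1], [11, -4]]  ->  [[56829661, -19979706], [-68753948, 24171949]]
... * rho(a) = [[1, 1], [-3, -2]]  ->  [[116768779, 96789073], [-141269795, -117097846]]
... * rho(c) = [[0, 1], [-1, 4]]  ->  [[-96789073, 503925071], [117097846, -609661179]]
... * rho(c) = [[0, 1], [-1, 4]]  ->  [[-503925071, 1918911211], [609661179, -2321546870]]
... * rho(c) = [[0, 1], [-1, 4]]  ->  [[-1918911211, 7171719773], [2321546870, -8676526301]]
... * rho(c) = [[0, 1], [-1, 4]]  ->  [[-7171719773, 26767967881], [8676526301, -32384558334]]
tr = -7171719773 + -32384558334 = -39556278107

-39556278107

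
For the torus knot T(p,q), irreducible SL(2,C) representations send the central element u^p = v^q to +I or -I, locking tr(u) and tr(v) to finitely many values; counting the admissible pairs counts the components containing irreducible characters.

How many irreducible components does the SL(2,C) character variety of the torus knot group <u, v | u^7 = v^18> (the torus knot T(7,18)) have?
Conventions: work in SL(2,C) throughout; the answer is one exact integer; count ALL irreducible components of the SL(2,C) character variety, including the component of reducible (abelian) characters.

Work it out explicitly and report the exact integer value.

In the torus knot group T(7,18), u^7 = v^18 is central, so an irreducible representation sends it to +I or -I (Schur).
This locks tr(u) to 2*cos(pi*alpha/7), alpha in 1..6, and tr(v) to 2*cos(pi*beta/18), beta in 1..17, on each component of irreducible characters.
Consistency of u^7 = (-1)^alpha I with v^18 = (-1)^beta I forces alpha = beta (mod 2).
Counting: 3 odd alphas x 9 odd betas + 3 even alphas x 8 even betas = 27 + 24 = 51.
Total: 51 irreducible-character components + 1 reducible (abelian) component = 52.

52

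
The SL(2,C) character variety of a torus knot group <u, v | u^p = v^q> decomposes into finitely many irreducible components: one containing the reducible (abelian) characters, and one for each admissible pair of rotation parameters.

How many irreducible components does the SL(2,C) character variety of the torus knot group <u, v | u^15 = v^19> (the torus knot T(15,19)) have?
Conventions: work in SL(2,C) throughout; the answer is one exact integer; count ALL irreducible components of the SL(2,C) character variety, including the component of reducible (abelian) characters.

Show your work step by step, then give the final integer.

For T(15,19): irreducibility forces the central element u^15 = v^19 to one of +I, -I.
This locks tr(u) to 2*cos(pi*alpha/15), alpha in 1..14, and tr(v) to 2*cos(pi*beta/19), beta in 1..18, on each component of irreducible characters.
Consistency of u^15 = (-1)^alpha I with v^19 = (-1)^beta I forces alpha = beta (mod 2).
Counting: 7 odd alphas x 9 odd betas + 7 even alphas x 9 even betas = 63 + 63 = 126.
components with irreducible characters: 126; plus the single component of reducible (abelian) characters: total 127.

127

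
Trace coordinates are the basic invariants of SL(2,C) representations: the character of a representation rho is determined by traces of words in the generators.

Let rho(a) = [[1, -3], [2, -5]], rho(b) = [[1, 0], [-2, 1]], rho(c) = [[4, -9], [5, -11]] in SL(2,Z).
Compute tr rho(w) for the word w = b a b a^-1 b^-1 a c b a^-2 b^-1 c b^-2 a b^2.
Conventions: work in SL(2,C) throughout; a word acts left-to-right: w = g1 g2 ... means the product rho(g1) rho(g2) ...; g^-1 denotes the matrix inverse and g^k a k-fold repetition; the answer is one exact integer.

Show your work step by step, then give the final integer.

-21904027

rho(b) = [[1, 0], [-2, 1]]
... * rho(a) = [[1, -3], [2, -5]]  ->  [[1, -3], [0, 1]]
... * rho(b) = [[1, 0], [-2, 1]]  ->  [[7, -3], [-2, 1]]
... * rho(a^-1) = [[-5, 3], [-2, 1]]  ->  [[-29, 18], [8, -5]]
... * rho(b^-1) = [[1, 0], [2, 1]]  ->  [[7, 18], [-2, -5]]
... * rho(a) = [[1, -3], [2, -5]]  ->  [[43, -111], [-12, 31]]
... * rho(c) = [[4, -9], [5, -11]]  ->  [[-383, 834], [107, -233]]
... * rho(b) = [[1, 0], [-2, 1]]  ->  [[-2051, 834], [573, -233]]
... * rho(a^-1) = [[-5, 3], [-2, 1]]  ->  [[8587, -5319], [-2399, 1486]]
... * rho(a^-1) = [[-5, 3], [-2, 1]]  ->  [[-32297, 20442], [9023, -5711]]
... * rho(b^-1) = [[1, 0], [2, 1]]  ->  [[8587, 20442], [-2399, -5711]]
... * rho(c) = [[4, -9], [5, -11]]  ->  [[136558, -302145], [-38151, 84412]]
... * rho(b^-1) = [[1, 0], [2, 1]]  ->  [[-467732, -302145], [130673, 84412]]
... * rho(b^-1) = [[1, 0], [2, 1]]  ->  [[-1072022, -302145], [299497, 84412]]
... * rho(a) = [[1, -3], [2, -5]]  ->  [[-1676312, 4726791], [468321, -1320551]]
... * rho(b) = [[1, 0], [-2, 1]]  ->  [[-11129894, 4726791], [3109423, -1320551]]
... * rho(b) = [[1, 0], [-2, 1]]  ->  [[-20583476, 4726791], [5750525, -1320551]]
tr = -20583476 + -1320551 = -21904027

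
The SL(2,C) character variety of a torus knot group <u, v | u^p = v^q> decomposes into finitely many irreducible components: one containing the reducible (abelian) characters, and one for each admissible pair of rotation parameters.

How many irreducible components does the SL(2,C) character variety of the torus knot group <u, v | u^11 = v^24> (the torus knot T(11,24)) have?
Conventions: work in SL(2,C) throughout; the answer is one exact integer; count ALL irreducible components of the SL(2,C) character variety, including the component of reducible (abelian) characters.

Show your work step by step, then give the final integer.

For T(11,24): irreducibility forces the central element u^11 = v^24 to one of +I, -I.
So on each irreducible component the traces are pinned: tr(u) = 2*cos(pi*alpha/11) with 1 <= alpha <= 10, tr(v) = 2*cos(pi*beta/24) with 1 <= beta <= 23.
Consistency of u^11 = (-1)^alpha I with v^24 = (-1)^beta I forces alpha = beta (mod 2).
Counting: 5 odd alphas x 12 odd betas + 5 even alphas x 11 even betas = 60 + 55 = 115.
That is 115 components of irreducible characters, and with the reducible (abelian) component the total is 116.

116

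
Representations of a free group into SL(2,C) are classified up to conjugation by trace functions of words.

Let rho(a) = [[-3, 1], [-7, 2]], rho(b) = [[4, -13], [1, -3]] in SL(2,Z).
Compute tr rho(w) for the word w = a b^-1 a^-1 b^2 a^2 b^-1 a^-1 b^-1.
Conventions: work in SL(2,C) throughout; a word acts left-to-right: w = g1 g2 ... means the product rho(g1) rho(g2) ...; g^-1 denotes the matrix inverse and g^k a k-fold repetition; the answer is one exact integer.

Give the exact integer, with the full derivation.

30375225

rho(a) = [[-3, 1], [-7, 2]]
... * rho(b^-1) = [[-3, 13], [-1, 4]]  ->  [[8, -35], [19, -83]]
... * rho(a^-1) = [[2, -1], [7, -3]]  ->  [[-229, 97], [-543, 230]]
... * rho(b) = [[4, -13], [1, -3]]  ->  [[-819, 2686], [-1942, 6369]]
... * rho(b) = [[4, -13], [1, -3]]  ->  [[-590, 2589], [-1399, 6139]]
... * rho(a) = [[-3, 1], [-7, 2]]  ->  [[-16353, 4588], [-38776, 10879]]
... * rho(a) = [[-3, 1], [-7, 2]]  ->  [[16943, -7177], [40175, -17018]]
... * rho(b^-1) = [[-3, 13], [-1, 4]]  ->  [[-43652, 191551], [-103507, 454203]]
... * rho(a^-1) = [[2, -1], [7, -3]]  ->  [[1253553, -531001], [2972407, -1259102]]
... * rho(b^-1) = [[-3, 13], [-1, 4]]  ->  [[-3229658, 14172185], [-7658119, 33604883]]
tr = -3229658 + 33604883 = 30375225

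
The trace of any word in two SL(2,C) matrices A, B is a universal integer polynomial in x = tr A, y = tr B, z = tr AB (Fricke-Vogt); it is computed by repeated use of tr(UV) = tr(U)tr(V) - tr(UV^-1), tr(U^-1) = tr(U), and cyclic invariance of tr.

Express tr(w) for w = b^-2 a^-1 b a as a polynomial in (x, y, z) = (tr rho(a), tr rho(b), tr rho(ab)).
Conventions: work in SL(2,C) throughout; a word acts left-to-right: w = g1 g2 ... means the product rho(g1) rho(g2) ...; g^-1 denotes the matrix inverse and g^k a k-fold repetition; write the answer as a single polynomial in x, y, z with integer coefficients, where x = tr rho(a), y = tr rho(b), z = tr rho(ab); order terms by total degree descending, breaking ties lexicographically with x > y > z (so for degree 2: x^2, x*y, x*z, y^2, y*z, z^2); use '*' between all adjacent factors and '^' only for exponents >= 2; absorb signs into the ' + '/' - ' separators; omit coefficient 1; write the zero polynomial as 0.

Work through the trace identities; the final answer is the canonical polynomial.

tr(a b a) = tr(a)*tr(b a) - tr(b) = x*z - y
tr(a b a b) = tr(b a)*tr(b a) - tr(1)   [split at repeated b] = z^2 - 2
tr(b a b^-1 a) = tr(a b a)*tr(b) - tr(a b a b) = x*y*z - y^2 - z^2 + 2
tr(b^-1 a^-1 b a) = tr(b a b^-1)*tr(a) - tr(b a b^-1 a) = -x*y*z + x^2 + y^2 + z^2 - 2
tr(b^-2 a^-1 b a) = tr(b^-1 a^-1 b a)*tr(b) - tr(b^-1 a^-1 b a b) = -x*y^2*z + x^2*y + y^3 + y*z^2 - 3*y

-x*y^2*z + x^2*y + y^3 + y*z^2 - 3*y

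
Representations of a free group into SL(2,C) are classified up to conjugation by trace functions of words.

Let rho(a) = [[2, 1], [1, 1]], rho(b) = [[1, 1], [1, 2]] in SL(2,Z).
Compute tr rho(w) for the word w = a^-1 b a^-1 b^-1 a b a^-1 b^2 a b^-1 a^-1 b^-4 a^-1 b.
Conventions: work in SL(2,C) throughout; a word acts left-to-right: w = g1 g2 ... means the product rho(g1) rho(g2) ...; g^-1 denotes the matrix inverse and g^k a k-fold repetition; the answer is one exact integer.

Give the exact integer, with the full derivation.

rho(a^-1) = [[1, -1], [-1, 2]]
... * rho(b) = [[1, 1], [1, 2]]  ->  [[0, -1], [1, 3]]
... * rho(a^-1) = [[1, -1], [-1, 2]]  ->  [[1, -2], [-2, 5]]
... * rho(b^-1) = [[2, -1], [-1, 1]]  ->  [[4, -3], [-9, 7]]
... * rho(a) = [[2, 1], [1, 1]]  ->  [[5, 1], [-11, -2]]
... * rho(b) = [[1, 1], [1, 2]]  ->  [[6, 7], [-13, -15]]
... * rho(a^-1) = [[1, -1], [-1, 2]]  ->  [[-1, 8], [2, -17]]
... * rho(b) = [[1, 1], [1, 2]]  ->  [[7, 15], [-15, -32]]
... * rho(b) = [[1, 1], [1, 2]]  ->  [[22, 37], [-47, -79]]
... * rho(a) = [[2, 1], [1, 1]]  ->  [[81, 59], [-173, -126]]
... * rho(b^-1) = [[2, -1], [-1, 1]]  ->  [[103, -22], [-220, 47]]
... * rho(a^-1) = [[1, -1], [-1, 2]]  ->  [[125, -147], [-267, 314]]
... * rho(b^-1) = [[2, -1], [-1, 1]]  ->  [[397, -272], [-848, 581]]
... * rho(b^-1) = [[2, -1], [-1, 1]]  ->  [[1066, -669], [-2277, 1429]]
... * rho(b^-1) = [[2, -1], [-1, 1]]  ->  [[2801, -1735], [-5983, 3706]]
... * rho(b^-1) = [[2, -1], [-1, 1]]  ->  [[7337, -4536], [-15672, 9689]]
... * rho(a^-1) = [[1, -1], [-1, 2]]  ->  [[11873, -16409], [-25361, 35050]]
... * rho(b) = [[1, 1], [1, 2]]  ->  [[-4536, -20945], [9689, 44739]]
tr = -4536 + 44739 = 40203

40203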